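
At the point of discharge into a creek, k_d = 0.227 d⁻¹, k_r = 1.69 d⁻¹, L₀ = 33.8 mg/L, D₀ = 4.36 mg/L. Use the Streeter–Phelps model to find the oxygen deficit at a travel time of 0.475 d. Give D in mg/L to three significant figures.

k_d L₀/(k_r−k_d) = 0.227×33.8/(1.69−0.227) = 7.673/1.463 = 5.244 mg/L.
e^(−k_d t) = e^(−0.227×0.4750) = 0.8978; e^(−k_r t) = e^(−1.69×0.4750) = 0.4481.
D = 5.244 × (0.8978 − 0.4481) + 4.36 × 0.4481 = 2.358 + 1.954 = 4.312 mg/L.

D ≈ 4.31 mg/L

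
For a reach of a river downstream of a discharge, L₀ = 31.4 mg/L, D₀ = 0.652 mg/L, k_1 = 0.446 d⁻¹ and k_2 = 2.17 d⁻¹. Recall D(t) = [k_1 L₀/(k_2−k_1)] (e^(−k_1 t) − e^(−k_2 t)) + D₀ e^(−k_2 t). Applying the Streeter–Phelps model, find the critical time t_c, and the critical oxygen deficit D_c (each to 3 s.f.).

With k_2/k_1 = 4.865 and 1 − D₀(k_2−k_1)/(k_1 L₀) = 0.9197,
t_c = ln(4.865 × 0.9197) / (2.17 − 0.446) = ln(4.475) / 1.724 = 1.498/1.724 = 0.8692 d.
D_c = (k_1/k_2) L₀ e^(−k_1 t_c) = (0.446/2.17) × 31.4 × e^(−0.446×0.8692) = 0.2055 × 31.4 × 0.6786 = 4.380 mg/L.

t_c ≈ 0.869 d; D_c ≈ 4.38 mg/L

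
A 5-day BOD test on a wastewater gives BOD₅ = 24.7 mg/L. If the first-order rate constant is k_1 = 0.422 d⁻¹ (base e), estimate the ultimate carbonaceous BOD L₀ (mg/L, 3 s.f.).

L₀ ≈ 28.1 mg/L

BOD₅ = L₀(1 − e^(−5k_1)) ⇒ L₀ = BOD₅ / (1 − e^(−5×0.422))
= 24.7 / (1 − 0.1212) = 24.7 / 0.8788 = 28.11 mg/L.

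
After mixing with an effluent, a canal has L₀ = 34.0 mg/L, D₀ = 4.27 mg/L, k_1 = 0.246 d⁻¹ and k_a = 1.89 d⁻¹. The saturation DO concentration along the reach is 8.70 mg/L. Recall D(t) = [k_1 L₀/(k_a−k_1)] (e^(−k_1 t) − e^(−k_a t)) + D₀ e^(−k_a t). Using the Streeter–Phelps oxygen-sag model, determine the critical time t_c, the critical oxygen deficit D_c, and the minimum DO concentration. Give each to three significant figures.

t_c ≈ 0.128 d; D_c ≈ 4.29 mg/L; min DO ≈ 4.41 mg/L

t_c = [1/(k_a−k_1)] ln[(k_a/k_1)(1 − D₀(k_a−k_1)/(k_1 L₀))]
= [1/(1.89−0.246)] ln[(1.89/0.246)(1 − 4.27×1.644/(0.246×34.0))]
= (1/1.644) ln[7.683 × 0.1607] = 0.6083 × ln(1.235) = 0.6083 × 0.2108 = 0.1282 d.
L(t_c) = L₀ e^(−k_1 t_c) = 34.0 × 0.9689 = 32.94 mg/L, and at the critical point k_a D_c = k_1 L, so D_c = (0.246/1.89) × 32.94 = 4.288 mg/L.
Minimum DO = C_s − D_c = 8.70 − 4.288 = 4.412 mg/L.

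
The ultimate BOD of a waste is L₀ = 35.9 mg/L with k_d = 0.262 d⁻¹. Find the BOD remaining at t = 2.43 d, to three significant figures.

L ≈ 19.0 mg/L

L_t = L₀ e^(−k_d t) = 35.9 × e^(−0.262×2.43) = 35.9 × 0.5291 = 18.99 mg/L.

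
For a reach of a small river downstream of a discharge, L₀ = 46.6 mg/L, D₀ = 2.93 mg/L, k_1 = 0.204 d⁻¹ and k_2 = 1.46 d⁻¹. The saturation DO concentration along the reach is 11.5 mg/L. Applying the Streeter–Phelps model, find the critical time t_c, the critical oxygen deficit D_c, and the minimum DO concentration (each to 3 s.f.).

t_c = [1/(k_2−k_1)] ln[(k_2/k_1)(1 − D₀(k_2−k_1)/(k_1 L₀))]
= [1/(1.46−0.204)] ln[(1.46/0.204)(1 − 2.93×1.256/(0.204×46.6))]
= (1/1.256) ln[7.157 × 0.6129] = 0.7962 × ln(4.386) = 0.7962 × 1.478 = 1.177 d.
D_c = (k_1/k_2) L₀ e^(−k_1 t_c) = (0.204/1.46) × 46.6 × e^(−0.204×1.177) = 0.1397 × 46.6 × 0.7865 = 5.121 mg/L.
Minimum DO = C_s − D_c = 11.5 − 5.121 = 6.379 mg/L.

t_c ≈ 1.18 d; D_c ≈ 5.12 mg/L; min DO ≈ 6.38 mg/L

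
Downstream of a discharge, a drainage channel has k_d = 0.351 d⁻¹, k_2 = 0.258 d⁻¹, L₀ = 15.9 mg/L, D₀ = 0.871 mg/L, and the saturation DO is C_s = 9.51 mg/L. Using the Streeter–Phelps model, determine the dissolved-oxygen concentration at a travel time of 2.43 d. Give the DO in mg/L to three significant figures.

DO ≈ 2.56 mg/L

k_d L₀/(k_2−k_d) = 0.351×15.9/(0.258−0.351) = 5.581/-0.09300 = -60.01 mg/L.
e^(−k_d t) = e^(−0.351×2.430) = 0.4262; e^(−k_2 t) = e^(−0.258×2.430) = 0.5342.
D = -60.01 × (0.4262 − 0.5342) + 0.871 × 0.5342 = 6.485 + 0.4653 = 6.950 mg/L.
DO = C_s − D = 9.51 − 6.950 = 2.560 mg/L.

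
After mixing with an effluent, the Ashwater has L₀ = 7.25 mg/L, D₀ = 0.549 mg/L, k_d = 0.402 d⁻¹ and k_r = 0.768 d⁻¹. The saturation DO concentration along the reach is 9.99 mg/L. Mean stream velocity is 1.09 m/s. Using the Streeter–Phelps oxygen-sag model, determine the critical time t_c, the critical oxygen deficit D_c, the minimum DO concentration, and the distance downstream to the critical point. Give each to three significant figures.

With k_r/k_d = 1.910 and 1 − D₀(k_r−k_d)/(k_d L₀) = 0.9311,
t_c = ln(1.910 × 0.9311) / (0.768 − 0.402) = ln(1.779) / 0.3660 = 0.5759/0.3660 = 1.574 d.
D_c = (k_d/k_r) L₀ e^(−k_d t_c) = (0.402/0.768) × 7.25 × e^(−0.402×1.574) = 0.5234 × 7.25 × 0.5312 = 2.016 mg/L.
Minimum DO = C_s − D_c = 9.99 − 2.016 = 7.974 mg/L.
x_c = v t_c = 1.09 m/s × 1.574 d × 86400 s/d = 148200 m ≈ 148 km.

t_c ≈ 1.57 d; D_c ≈ 2.02 mg/L; min DO ≈ 7.97 mg/L; x_c ≈ 148 km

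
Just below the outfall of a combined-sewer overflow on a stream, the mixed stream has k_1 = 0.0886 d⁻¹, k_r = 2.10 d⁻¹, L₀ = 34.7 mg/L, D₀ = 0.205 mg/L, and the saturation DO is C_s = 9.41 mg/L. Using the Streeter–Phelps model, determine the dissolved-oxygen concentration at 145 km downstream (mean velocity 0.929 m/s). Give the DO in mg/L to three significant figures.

Travel time t = x/v = 145 km / (0.929 m/s) = 145000 m / 0.929 m/s = 156100 s = 1.807 d.
k_1 L₀/(k_r−k_1) = 0.0886×34.7/(2.10−0.0886) = 3.074/2.011 = 1.528 mg/L.
e^(−k_1 t) = e^(−0.0886×1.807) = 0.8521; e^(−k_r t) = e^(−2.10×1.807) = 0.02251.
D = 1.528 × (0.8521 − 0.02251) + 0.205 × 0.02251 = 1.268 + 0.004615 = 1.273 mg/L.
DO = C_s − D = 9.41 − 1.273 = 8.137 mg/L.

DO ≈ 8.14 mg/L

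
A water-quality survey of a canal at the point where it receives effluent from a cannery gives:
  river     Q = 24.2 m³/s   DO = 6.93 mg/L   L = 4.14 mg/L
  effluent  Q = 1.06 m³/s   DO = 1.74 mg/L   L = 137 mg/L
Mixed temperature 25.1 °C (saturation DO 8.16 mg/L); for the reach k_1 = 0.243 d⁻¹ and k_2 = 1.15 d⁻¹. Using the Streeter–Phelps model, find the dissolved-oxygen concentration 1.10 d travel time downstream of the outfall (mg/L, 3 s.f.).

Mixed DO = (24.2×6.93 + 1.06×1.74)/(24.2+1.06) = 169.6/25.26 = 6.712 mg/L.
Mixed L₀ = (24.2×4.14 + 1.06×137)/(25.26) = 245.4/25.26 = 9.715 mg/L.
Initial deficit D₀ = C_s − DO₀ = 8.16 − 6.712 = 1.448 mg/L.
D(1.10) = [0.243×9.715/(1.15−0.243)](e^(−0.243×1.10) − e^(−1.15×1.10)) + 1.448 e^(−1.15×1.10)
= 2.603 × (0.7654 − 0.2822) + 1.448 × 0.2822 = 1.666 mg/L.
DO = 8.16 − 1.666 = 6.494 mg/L.

DO ≈ 6.49 mg/L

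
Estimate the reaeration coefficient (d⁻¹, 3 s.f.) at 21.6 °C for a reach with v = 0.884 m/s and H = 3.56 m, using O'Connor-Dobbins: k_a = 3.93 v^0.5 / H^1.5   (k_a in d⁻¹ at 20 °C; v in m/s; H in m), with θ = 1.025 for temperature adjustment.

k_a ≈ 0.572 d⁻¹

k_a(20) = 3.93 × 0.884^0.5 / 3.56^1.5 = 3.93 × 0.9402 / 6.717 = 0.5501 d⁻¹.
k_a(21.6) = 0.5501 × 1.025^(21.6−20) = 0.5501 × 1.040 = 0.5723 d⁻¹.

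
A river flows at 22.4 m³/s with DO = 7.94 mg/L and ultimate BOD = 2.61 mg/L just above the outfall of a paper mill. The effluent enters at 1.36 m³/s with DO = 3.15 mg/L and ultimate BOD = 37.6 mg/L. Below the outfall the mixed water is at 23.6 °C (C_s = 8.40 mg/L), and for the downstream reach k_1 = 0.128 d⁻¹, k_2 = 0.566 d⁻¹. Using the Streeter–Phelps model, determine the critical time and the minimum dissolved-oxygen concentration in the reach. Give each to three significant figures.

t_c ≈ 1.60 d; minimum DO ≈ 7.55 mg/L

Mixed DO = (22.4×7.94 + 1.36×3.15)/(22.4+1.36) = 182.1/23.76 = 7.666 mg/L.
Mixed L₀ = (22.4×2.61 + 1.36×37.6)/(23.76) = 109.6/23.76 = 4.613 mg/L.
Initial deficit D₀ = C_s − DO₀ = 8.40 − 7.666 = 0.7342 mg/L.
t_c = (1/0.4380) ln[(0.566/0.128)(1 − 0.7342×0.4380/(0.128×4.613))] = 2.283 × ln(2.014) = 1.598 d.
D_c = (0.128/0.566) × 4.613 × e^(−0.128×1.598) = 0.2261 × 4.613 × 0.8150 = 0.8502 mg/L.
Minimum DO = 8.40 − 0.8502 = 7.550 mg/L.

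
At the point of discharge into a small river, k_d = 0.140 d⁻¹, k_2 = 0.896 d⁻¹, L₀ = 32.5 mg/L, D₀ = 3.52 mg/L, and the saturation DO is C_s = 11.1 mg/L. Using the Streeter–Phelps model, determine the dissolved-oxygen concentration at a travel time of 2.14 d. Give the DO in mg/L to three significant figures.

k_d L₀/(k_2−k_d) = 0.140×32.5/(0.896−0.140) = 4.550/0.7560 = 6.019 mg/L.
e^(−k_d t) = e^(−0.140×2.140) = 0.7411; e^(−k_2 t) = e^(−0.896×2.140) = 0.1470.
D = 6.019 × (0.7411 − 0.1470) + 3.52 × 0.1470 = 3.576 + 0.5174 = 4.093 mg/L.
DO = C_s − D = 11.1 − 4.093 = 7.007 mg/L.

DO ≈ 7.01 mg/L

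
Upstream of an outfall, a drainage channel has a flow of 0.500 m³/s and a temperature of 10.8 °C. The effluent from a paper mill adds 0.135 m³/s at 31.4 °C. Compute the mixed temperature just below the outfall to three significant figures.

Flow-weighted mixing: C = (Q_r C_r + Q_w C_w)/(Q_r + Q_w)
= (0.500×10.8 + 0.135×31.4)/(0.500 + 0.135) = 9.639/0.6350 = 15.18 °C.

15.2 °C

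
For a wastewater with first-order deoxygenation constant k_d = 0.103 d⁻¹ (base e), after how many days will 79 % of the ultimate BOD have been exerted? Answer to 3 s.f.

y/L₀ = 1 − e^(−k_d t) = 0.79 ⇒ e^(−k_d t) = 0.210
t = −ln(0.210) / 0.103 = 1.561 / 0.103 = 15.15 d.

t ≈ 15.2 d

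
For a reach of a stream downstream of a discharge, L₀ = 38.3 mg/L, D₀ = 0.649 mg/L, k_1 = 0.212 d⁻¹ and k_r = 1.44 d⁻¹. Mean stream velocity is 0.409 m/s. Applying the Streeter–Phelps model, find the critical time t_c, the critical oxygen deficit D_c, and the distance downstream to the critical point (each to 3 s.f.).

t_c ≈ 1.48 d; D_c ≈ 4.12 mg/L; x_c ≈ 52.2 km

At the critical point dD/dt = 0, so k_1 L₀ e^(−k_1 t) = k_r D. Substituting D(t) from the Streeter–Phelps equation and solving for t gives
t_c = ln[(k_r/k_1)(1 − D₀(k_r−k_1)/(k_1 L₀))] / (k_r−k_1).
Here k_r−k_1 = 1.228 d⁻¹ and 1 − D₀(k_r−k_1)/(k_1 L₀) = 1 − 0.649×1.228/(0.212×38.3) = 0.9018, so
t_c = ln(6.792 × 0.9018) / 1.228 = 1.813 / 1.228 = 1.476 d.
D_c = (k_1/k_r) L₀ e^(−k_1 t_c) = (0.212/1.44) × 38.3 × e^(−0.212×1.476) = 0.1472 × 38.3 × 0.7313 = 4.124 mg/L.
x_c = v t_c = 0.409 m/s × 1.476 d × 86400 s/d = 52160 m ≈ 52.2 km.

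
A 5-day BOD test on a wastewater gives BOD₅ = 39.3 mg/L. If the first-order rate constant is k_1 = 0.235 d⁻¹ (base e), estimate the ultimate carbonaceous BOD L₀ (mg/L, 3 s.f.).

L₀ ≈ 56.9 mg/L

BOD₅ = L₀(1 − e^(−5k_1)) ⇒ L₀ = BOD₅ / (1 − e^(−5×0.235))
= 39.3 / (1 − 0.3088) = 39.3 / 0.6912 = 56.86 mg/L.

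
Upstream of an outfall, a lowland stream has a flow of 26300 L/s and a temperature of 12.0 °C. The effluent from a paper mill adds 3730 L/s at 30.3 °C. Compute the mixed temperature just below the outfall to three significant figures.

14.3 °C

Flow-weighted mixing: C = (Q_r C_r + Q_w C_w)/(Q_r + Q_w)
= (26300×12.0 + 3730×30.3)/(26300 + 3730) = 428600/30030 = 14.27 °C.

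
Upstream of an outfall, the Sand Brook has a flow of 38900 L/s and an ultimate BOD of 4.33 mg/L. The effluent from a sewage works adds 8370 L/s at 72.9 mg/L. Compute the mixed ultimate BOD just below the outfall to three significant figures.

Flow-weighted mixing: C = (Q_r C_r + Q_w C_w)/(Q_r + Q_w)
= (38900×4.33 + 8370×72.9)/(38900 + 8370) = 778600/47270 = 16.47 mg/L.

16.5 mg/L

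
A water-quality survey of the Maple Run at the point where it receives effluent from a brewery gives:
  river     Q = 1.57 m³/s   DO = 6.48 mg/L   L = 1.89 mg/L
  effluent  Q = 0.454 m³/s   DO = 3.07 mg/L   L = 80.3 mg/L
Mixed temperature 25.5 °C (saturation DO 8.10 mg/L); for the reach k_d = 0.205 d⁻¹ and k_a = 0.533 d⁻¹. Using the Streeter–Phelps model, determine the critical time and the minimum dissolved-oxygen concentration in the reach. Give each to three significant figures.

t_c ≈ 2.25 d; minimum DO ≈ 3.38 mg/L

Mixed DO = (1.57×6.48 + 0.454×3.07)/(1.57+0.454) = 11.57/2.024 = 5.715 mg/L.
Mixed L₀ = (1.57×1.89 + 0.454×80.3)/(2.024) = 39.42/2.024 = 19.48 mg/L.
Initial deficit D₀ = C_s − DO₀ = 8.10 − 5.715 = 2.385 mg/L.
t_c = (1/0.3280) ln[(0.533/0.205)(1 − 2.385×0.3280/(0.205×19.48))] = 3.049 × ln(2.091) = 2.248 d.
D_c = (0.205/0.533) × 19.48 × e^(−0.205×2.248) = 0.3846 × 19.48 × 0.6307 = 4.725 mg/L.
Minimum DO = 8.10 − 4.725 = 3.375 mg/L.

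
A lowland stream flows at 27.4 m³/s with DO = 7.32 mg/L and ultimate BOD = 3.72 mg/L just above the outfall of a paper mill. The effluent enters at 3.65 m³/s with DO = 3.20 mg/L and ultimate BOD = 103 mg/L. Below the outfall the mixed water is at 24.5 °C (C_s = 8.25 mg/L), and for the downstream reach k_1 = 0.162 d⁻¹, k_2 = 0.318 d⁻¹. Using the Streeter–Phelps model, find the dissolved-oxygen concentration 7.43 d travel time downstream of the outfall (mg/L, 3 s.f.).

DO ≈ 4.83 mg/L

Mixed DO = (27.4×7.32 + 3.65×3.20)/(27.4+3.65) = 212.2/31.05 = 6.836 mg/L.
Mixed L₀ = (27.4×3.72 + 3.65×103)/(31.05) = 477.9/31.05 = 15.39 mg/L.
Initial deficit D₀ = C_s − DO₀ = 8.25 − 6.836 = 1.414 mg/L.
D(7.43) = [0.162×15.39/(0.318−0.162)](e^(−0.162×7.43) − e^(−0.318×7.43)) + 1.414 e^(−0.318×7.43)
= 15.98 × (0.3001 − 0.09416) + 1.414 × 0.09416 = 3.424 mg/L.
DO = 8.25 − 3.424 = 4.826 mg/L.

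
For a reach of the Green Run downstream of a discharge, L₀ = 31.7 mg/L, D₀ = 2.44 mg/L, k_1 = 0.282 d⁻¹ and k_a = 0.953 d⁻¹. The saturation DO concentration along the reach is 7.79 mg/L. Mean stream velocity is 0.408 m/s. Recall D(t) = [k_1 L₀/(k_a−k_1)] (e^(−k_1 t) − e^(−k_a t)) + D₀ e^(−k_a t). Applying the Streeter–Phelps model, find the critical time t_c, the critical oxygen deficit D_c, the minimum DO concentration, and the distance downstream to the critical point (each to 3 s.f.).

t_c = [1/(k_a−k_1)] ln[(k_a/k_1)(1 − D₀(k_a−k_1)/(k_1 L₀))]
= [1/(0.953−0.282)] ln[(0.953/0.282)(1 − 2.44×0.6710/(0.282×31.7))]
= (1/0.6710) ln[3.379 × 0.8169] = 1.490 × ln(2.760) = 1.490 × 1.015 = 1.513 d.
L(t_c) = L₀ e^(−k_1 t_c) = 31.7 × 0.6526 = 20.69 mg/L, and at the critical point k_a D_c = k_1 L, so D_c = (0.282/0.953) × 20.69 = 6.122 mg/L.
Minimum DO = C_s − D_c = 7.79 − 6.122 = 1.668 mg/L.
x_c = v t_c = 0.408 m/s × 1.513 d × 86400 s/d = 53340 m ≈ 53.3 km.

t_c ≈ 1.51 d; D_c ≈ 6.12 mg/L; min DO ≈ 1.67 mg/L; x_c ≈ 53.3 km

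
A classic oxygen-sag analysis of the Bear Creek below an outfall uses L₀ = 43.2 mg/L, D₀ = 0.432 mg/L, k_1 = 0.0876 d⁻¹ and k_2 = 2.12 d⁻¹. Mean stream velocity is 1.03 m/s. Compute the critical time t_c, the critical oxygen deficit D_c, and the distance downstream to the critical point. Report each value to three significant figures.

With k_2/k_1 = 24.20 and 1 − D₀(k_2−k_1)/(k_1 L₀) = 0.7680,
t_c = ln(24.20 × 0.7680) / (2.12 − 0.0876) = ln(18.59) / 2.032 = 2.922/2.032 = 1.438 d.
L(t_c) = L₀ e^(−k_1 t_c) = 43.2 × 0.8816 = 38.09 mg/L, and at the critical point k_2 D_c = k_1 L, so D_c = (0.0876/2.12) × 38.09 = 1.574 mg/L.
x_c = v t_c = 1.03 m/s × 1.438 d × 86400 s/d = 128000 m ≈ 128 km.

t_c ≈ 1.44 d; D_c ≈ 1.57 mg/L; x_c ≈ 128 km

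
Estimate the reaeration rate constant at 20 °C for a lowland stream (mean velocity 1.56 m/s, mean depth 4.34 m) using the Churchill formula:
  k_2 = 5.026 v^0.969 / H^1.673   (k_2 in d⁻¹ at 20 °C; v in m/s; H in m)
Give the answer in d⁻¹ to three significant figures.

k_2 = 5.026 × 1.56^0.969 / 4.34^1.673 = 5.026 × 1.539 / 11.66 = 0.6635 d⁻¹.

k_2 ≈ 0.663 d⁻¹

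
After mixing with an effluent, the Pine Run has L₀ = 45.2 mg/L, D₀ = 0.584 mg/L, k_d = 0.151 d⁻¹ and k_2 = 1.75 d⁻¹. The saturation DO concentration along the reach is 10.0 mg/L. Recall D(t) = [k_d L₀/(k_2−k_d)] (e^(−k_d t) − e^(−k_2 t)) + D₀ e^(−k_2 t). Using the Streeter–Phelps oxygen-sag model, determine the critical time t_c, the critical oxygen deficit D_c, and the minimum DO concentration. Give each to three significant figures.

t_c ≈ 1.44 d; D_c ≈ 3.14 mg/L; min DO ≈ 6.86 mg/L

At the critical point dD/dt = 0, so k_d L₀ e^(−k_d t) = k_2 D. Substituting D(t) from the Streeter–Phelps equation and solving for t gives
t_c = ln[(k_2/k_d)(1 − D₀(k_2−k_d)/(k_d L₀))] / (k_2−k_d).
Here k_2−k_d = 1.599 d⁻¹ and 1 − D₀(k_2−k_d)/(k_d L₀) = 1 − 0.584×1.599/(0.151×45.2) = 0.8632, so
t_c = ln(11.59 × 0.8632) / 1.599 = 2.303 / 1.599 = 1.440 d.
D_c = (k_d/k_2) L₀ e^(−k_d t_c) = (0.151/1.75) × 45.2 × e^(−0.151×1.440) = 0.08629 × 45.2 × 0.8045 = 3.138 mg/L.
Minimum DO = C_s − D_c = 10.0 − 3.138 = 6.862 mg/L.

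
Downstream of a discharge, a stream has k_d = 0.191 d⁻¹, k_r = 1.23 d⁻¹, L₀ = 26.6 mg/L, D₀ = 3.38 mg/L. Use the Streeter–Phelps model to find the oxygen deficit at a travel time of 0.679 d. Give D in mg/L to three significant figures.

k_d L₀/(k_r−k_d) = 0.191×26.6/(1.23−0.191) = 5.081/1.039 = 4.890 mg/L.
e^(−k_d t) = e^(−0.191×0.6790) = 0.8784; e^(−k_r t) = e^(−1.23×0.6790) = 0.4338.
D = 4.890 × (0.8784 − 0.4338) + 3.38 × 0.4338 = 2.174 + 1.466 = 3.640 mg/L.

D ≈ 3.64 mg/L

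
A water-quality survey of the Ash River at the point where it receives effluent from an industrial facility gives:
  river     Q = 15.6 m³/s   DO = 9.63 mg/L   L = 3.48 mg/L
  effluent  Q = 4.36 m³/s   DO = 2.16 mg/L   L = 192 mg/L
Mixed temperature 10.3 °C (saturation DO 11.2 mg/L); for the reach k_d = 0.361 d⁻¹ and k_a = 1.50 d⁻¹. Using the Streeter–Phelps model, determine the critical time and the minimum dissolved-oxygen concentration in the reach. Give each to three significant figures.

Mixed DO = (15.6×9.63 + 4.36×2.16)/(15.6+4.36) = 159.6/19.96 = 7.998 mg/L.
Mixed L₀ = (15.6×3.48 + 4.36×192)/(19.96) = 891.4/19.96 = 44.66 mg/L.
Initial deficit D₀ = C_s − DO₀ = 11.2 − 7.998 = 3.202 mg/L.
t_c = (1/1.139) ln[(1.50/0.361)(1 − 3.202×1.139/(0.361×44.66))] = 0.8780 × ln(3.215) = 1.025 d.
D_c = (0.361/1.50) × 44.66 × e^(−0.361×1.025) = 0.2407 × 44.66 × 0.6906 = 7.423 mg/L.
Minimum DO = 11.2 − 7.423 = 3.777 mg/L.

t_c ≈ 1.03 d; minimum DO ≈ 3.78 mg/L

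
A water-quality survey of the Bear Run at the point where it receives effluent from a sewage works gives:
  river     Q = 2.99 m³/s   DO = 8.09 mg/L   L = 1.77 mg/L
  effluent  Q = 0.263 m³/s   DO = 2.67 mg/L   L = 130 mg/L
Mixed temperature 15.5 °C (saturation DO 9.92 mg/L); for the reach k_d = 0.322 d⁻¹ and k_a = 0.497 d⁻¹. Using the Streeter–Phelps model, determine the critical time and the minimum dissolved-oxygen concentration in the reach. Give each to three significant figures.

Mixed DO = (2.99×8.09 + 0.263×2.67)/(2.99+0.263) = 24.89/3.253 = 7.652 mg/L.
Mixed L₀ = (2.99×1.77 + 0.263×130)/(3.253) = 39.48/3.253 = 12.14 mg/L.
Initial deficit D₀ = C_s − DO₀ = 9.92 − 7.652 = 2.268 mg/L.
t_c = (1/0.1750) ln[(0.497/0.322)(1 − 2.268×0.1750/(0.322×12.14))] = 5.714 × ln(1.387) = 1.868 d.
D_c = (0.322/0.497) × 12.14 × e^(−0.322×1.868) = 0.6479 × 12.14 × 0.5480 = 4.309 mg/L.
Minimum DO = 9.92 − 4.309 = 5.611 mg/L.

t_c ≈ 1.87 d; minimum DO ≈ 5.61 mg/L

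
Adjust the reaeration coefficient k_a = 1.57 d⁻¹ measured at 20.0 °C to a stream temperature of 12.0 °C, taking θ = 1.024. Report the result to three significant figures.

k_a ≈ 1.30 d⁻¹

k_a(T₂) = k_a(T₁) · θ^(T₂−T₁) = 1.57 × 1.024^(12.0−20.0)
= 1.57 × 1.024^-8.00 = 1.57 × 0.8272 = 1.299 d⁻¹.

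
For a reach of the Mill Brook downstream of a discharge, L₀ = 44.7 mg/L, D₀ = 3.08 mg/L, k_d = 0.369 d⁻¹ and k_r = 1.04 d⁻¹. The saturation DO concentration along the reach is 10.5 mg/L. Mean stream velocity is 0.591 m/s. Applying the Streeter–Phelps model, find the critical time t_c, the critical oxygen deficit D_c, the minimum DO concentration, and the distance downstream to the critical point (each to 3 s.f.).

t_c ≈ 1.34 d; D_c ≈ 9.66 mg/L; min DO ≈ 0.844 mg/L; x_c ≈ 68.7 km

With k_r/k_d = 2.818 and 1 − D₀(k_r−k_d)/(k_d L₀) = 0.8747,
t_c = ln(2.818 × 0.8747) / (1.04 − 0.369) = ln(2.465) / 0.6710 = 0.9023/0.6710 = 1.345 d.
D_c = (k_d/k_r) L₀ e^(−k_d t_c) = (0.369/1.04) × 44.7 × e^(−0.369×1.345) = 0.3548 × 44.7 × 0.6088 = 9.656 mg/L.
Minimum DO = C_s − D_c = 10.5 − 9.656 = 0.8439 mg/L.
x_c = v t_c = 0.591 m/s × 1.345 d × 86400 s/d = 68660 m ≈ 68.7 km.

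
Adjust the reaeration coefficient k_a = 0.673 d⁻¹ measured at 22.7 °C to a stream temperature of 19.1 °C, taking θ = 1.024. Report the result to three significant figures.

k_a(T₂) = k_a(T₁) · θ^(T₂−T₁) = 0.673 × 1.024^(19.1−22.7)
= 0.673 × 1.024^-3.60 = 0.673 × 0.9182 = 0.6179 d⁻¹.

k_a ≈ 0.618 d⁻¹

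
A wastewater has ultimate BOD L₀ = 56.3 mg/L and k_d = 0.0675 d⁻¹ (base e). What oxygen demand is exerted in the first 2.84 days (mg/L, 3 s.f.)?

y ≈ 9.82 mg/L

y_t = L₀(1 − e^(−k_d t)) = 56.3 × (1 − e^(−0.0675×2.84))
= 56.3 × (1 − 0.8256) = 56.3 × 0.1744 = 9.821 mg/L.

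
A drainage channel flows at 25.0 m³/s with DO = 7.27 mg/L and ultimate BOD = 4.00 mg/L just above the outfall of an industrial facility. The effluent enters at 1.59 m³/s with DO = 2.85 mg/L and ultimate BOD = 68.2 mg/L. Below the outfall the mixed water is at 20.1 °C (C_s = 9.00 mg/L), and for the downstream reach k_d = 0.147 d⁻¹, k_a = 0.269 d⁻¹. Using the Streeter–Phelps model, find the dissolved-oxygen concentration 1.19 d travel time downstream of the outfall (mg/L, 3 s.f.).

DO ≈ 6.48 mg/L

Mixed DO = (25.0×7.27 + 1.59×2.85)/(25.0+1.59) = 186.3/26.59 = 7.006 mg/L.
Mixed L₀ = (25.0×4.00 + 1.59×68.2)/(26.59) = 208.4/26.59 = 7.839 mg/L.
Initial deficit D₀ = C_s − DO₀ = 9.00 − 7.006 = 1.994 mg/L.
D(1.19) = [0.147×7.839/(0.269−0.147)](e^(−0.147×1.19) − e^(−0.269×1.19)) + 1.994 e^(−0.269×1.19)
= 9.445 × (0.8395 − 0.7261) + 1.994 × 0.7261 = 2.520 mg/L.
DO = 9.00 − 2.520 = 6.480 mg/L.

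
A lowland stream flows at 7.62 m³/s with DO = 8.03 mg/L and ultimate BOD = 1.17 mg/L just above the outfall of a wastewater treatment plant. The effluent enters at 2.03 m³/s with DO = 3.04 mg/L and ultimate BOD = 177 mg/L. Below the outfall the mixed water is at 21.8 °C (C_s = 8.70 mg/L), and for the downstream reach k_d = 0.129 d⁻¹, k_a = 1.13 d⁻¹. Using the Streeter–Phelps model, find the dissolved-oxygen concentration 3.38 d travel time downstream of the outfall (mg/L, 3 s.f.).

DO ≈ 5.59 mg/L

Mixed DO = (7.62×8.03 + 2.03×3.04)/(7.62+2.03) = 67.36/9.650 = 6.980 mg/L.
Mixed L₀ = (7.62×1.17 + 2.03×177)/(9.650) = 368.2/9.650 = 38.16 mg/L.
Initial deficit D₀ = C_s − DO₀ = 8.70 − 6.980 = 1.720 mg/L.
D(3.38) = [0.129×38.16/(1.13−0.129)](e^(−0.129×3.38) − e^(−1.13×3.38)) + 1.720 e^(−1.13×3.38)
= 4.917 × (0.6466 − 0.02194) + 1.720 × 0.02194 = 3.110 mg/L.
DO = 8.70 − 3.110 = 5.590 mg/L.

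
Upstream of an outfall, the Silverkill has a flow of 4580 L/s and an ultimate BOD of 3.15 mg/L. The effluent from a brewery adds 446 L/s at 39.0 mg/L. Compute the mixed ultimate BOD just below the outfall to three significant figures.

Flow-weighted mixing: C = (Q_r C_r + Q_w C_w)/(Q_r + Q_w)
= (4580×3.15 + 446×39.0)/(4580 + 446) = 31820/5026 = 6.331 mg/L.

6.33 mg/L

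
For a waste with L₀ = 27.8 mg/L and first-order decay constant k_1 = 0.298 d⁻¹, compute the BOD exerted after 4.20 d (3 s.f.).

y_t = L₀(1 − e^(−k_1 t)) = 27.8 × (1 − e^(−0.298×4.20))
= 27.8 × (1 − 0.2860) = 27.8 × 0.7140 = 19.85 mg/L.

y ≈ 19.8 mg/L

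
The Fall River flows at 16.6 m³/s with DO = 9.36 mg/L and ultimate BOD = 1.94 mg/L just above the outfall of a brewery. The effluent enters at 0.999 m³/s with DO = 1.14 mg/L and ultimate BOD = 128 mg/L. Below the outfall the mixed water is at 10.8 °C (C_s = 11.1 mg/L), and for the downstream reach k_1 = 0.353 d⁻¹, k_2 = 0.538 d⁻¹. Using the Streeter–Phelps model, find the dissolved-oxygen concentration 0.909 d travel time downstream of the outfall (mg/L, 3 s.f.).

DO ≈ 7.80 mg/L

Mixed DO = (16.6×9.36 + 0.999×1.14)/(16.6+0.999) = 156.5/17.60 = 8.893 mg/L.
Mixed L₀ = (16.6×1.94 + 0.999×128)/(17.60) = 160.1/17.60 = 9.096 mg/L.
Initial deficit D₀ = C_s − DO₀ = 11.1 − 8.893 = 2.207 mg/L.
D(0.909) = [0.353×9.096/(0.538−0.353)](e^(−0.353×0.909) − e^(−0.538×0.909)) + 2.207 e^(−0.538×0.909)
= 17.36 × (0.7255 − 0.6132) + 2.207 × 0.6132 = 3.302 mg/L.
DO = 11.1 − 3.302 = 7.798 mg/L.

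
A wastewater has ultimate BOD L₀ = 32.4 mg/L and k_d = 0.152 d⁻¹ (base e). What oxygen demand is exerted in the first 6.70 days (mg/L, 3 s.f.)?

y_t = L₀(1 − e^(−k_d t)) = 32.4 × (1 − e^(−0.152×6.70))
= 32.4 × (1 − 0.3612) = 32.4 × 0.6388 = 20.70 mg/L.

y ≈ 20.7 mg/L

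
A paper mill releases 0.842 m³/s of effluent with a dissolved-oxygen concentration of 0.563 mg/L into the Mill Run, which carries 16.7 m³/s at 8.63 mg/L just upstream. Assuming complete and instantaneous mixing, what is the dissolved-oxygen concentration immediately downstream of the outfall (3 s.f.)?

Flow-weighted mixing: C = (Q_r C_r + Q_w C_w)/(Q_r + Q_w)
= (16.7×8.63 + 0.842×0.563)/(16.7 + 0.842) = 144.6/17.54 = 8.243 mg/L.

8.24 mg/L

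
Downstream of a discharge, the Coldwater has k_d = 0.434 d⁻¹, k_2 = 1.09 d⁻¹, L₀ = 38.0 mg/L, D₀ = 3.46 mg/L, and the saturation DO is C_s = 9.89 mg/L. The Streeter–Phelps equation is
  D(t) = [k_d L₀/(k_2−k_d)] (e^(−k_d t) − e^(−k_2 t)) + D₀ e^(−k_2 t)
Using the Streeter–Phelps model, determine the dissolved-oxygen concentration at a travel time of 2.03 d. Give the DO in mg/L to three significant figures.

k_d L₀/(k_2−k_d) = 0.434×38.0/(1.09−0.434) = 16.49/0.6560 = 25.14 mg/L.
e^(−k_d t) = e^(−0.434×2.030) = 0.4144; e^(−k_2 t) = e^(−1.09×2.030) = 0.1094.
D = 25.14 × (0.4144 − 0.1094) + 3.46 × 0.1094 = 7.667 + 0.3785 = 8.045 mg/L.
DO = C_s − D = 9.89 − 8.045 = 1.845 mg/L.

DO ≈ 1.84 mg/L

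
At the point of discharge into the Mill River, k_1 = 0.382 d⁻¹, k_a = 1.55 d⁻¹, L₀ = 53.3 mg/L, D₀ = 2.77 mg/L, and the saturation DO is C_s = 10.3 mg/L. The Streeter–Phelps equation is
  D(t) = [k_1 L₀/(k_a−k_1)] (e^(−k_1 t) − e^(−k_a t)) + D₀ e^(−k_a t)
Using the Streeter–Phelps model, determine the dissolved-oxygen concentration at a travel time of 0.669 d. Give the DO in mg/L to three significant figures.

k_1 L₀/(k_a−k_1) = 0.382×53.3/(1.55−0.382) = 20.36/1.168 = 17.43 mg/L.
e^(−k_1 t) = e^(−0.382×0.6690) = 0.7745; e^(−k_a t) = e^(−1.55×0.6690) = 0.3545.
D = 17.43 × (0.7745 − 0.3545) + 2.77 × 0.3545 = 7.321 + 0.9821 = 8.303 mg/L.
DO = C_s − D = 10.3 − 8.303 = 1.997 mg/L.

DO ≈ 2.00 mg/L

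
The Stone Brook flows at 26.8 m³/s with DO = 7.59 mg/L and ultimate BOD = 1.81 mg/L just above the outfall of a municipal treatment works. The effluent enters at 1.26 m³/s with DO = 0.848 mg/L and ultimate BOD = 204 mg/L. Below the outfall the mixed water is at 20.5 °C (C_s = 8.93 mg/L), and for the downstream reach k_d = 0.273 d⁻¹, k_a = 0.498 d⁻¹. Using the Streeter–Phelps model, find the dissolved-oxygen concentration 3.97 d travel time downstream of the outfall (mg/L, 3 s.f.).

DO ≈ 6.06 mg/L

Mixed DO = (26.8×7.59 + 1.26×0.848)/(26.8+1.26) = 204.5/28.06 = 7.287 mg/L.
Mixed L₀ = (26.8×1.81 + 1.26×204)/(28.06) = 305.5/28.06 = 10.89 mg/L.
Initial deficit D₀ = C_s − DO₀ = 8.93 − 7.287 = 1.643 mg/L.
D(3.97) = [0.273×10.89/(0.498−0.273)](e^(−0.273×3.97) − e^(−0.498×3.97)) + 1.643 e^(−0.498×3.97)
= 13.21 × (0.3383 − 0.1385) + 1.643 × 0.1385 = 2.868 mg/L.
DO = 8.93 − 2.868 = 6.062 mg/L.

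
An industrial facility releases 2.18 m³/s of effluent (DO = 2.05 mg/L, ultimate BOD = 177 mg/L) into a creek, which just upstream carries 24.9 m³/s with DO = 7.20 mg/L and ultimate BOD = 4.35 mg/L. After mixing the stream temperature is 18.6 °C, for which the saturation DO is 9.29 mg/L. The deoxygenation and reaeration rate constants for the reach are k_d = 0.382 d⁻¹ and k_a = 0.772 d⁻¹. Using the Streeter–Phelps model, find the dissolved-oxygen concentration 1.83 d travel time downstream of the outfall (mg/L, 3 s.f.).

Mixed DO = (24.9×7.20 + 2.18×2.05)/(24.9+2.18) = 183.7/27.08 = 6.785 mg/L.
Mixed L₀ = (24.9×4.35 + 2.18×177)/(27.08) = 494.2/27.08 = 18.25 mg/L.
Initial deficit D₀ = C_s − DO₀ = 9.29 − 6.785 = 2.505 mg/L.
D(1.83) = [0.382×18.25/(0.772−0.382)](e^(−0.382×1.83) − e^(−0.772×1.83)) + 2.505 e^(−0.772×1.83)
= 17.87 × (0.4971 − 0.2435) + 2.505 × 0.2435 = 5.142 mg/L.
DO = 9.29 − 5.142 = 4.148 mg/L.

DO ≈ 4.15 mg/L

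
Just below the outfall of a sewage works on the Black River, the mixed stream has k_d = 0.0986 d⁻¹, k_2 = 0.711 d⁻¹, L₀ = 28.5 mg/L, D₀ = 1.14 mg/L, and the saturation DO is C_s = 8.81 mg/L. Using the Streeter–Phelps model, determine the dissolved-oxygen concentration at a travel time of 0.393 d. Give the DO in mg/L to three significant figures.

k_d L₀/(k_2−k_d) = 0.0986×28.5/(0.711−0.0986) = 2.810/0.6124 = 4.589 mg/L.
e^(−k_d t) = e^(−0.0986×0.3930) = 0.9620; e^(−k_2 t) = e^(−0.711×0.3930) = 0.7562.
D = 4.589 × (0.9620 − 0.7562) + 1.14 × 0.7562 = 0.9442 + 0.8621 = 1.806 mg/L.
DO = C_s − D = 8.81 − 1.806 = 7.004 mg/L.

DO ≈ 7.00 mg/L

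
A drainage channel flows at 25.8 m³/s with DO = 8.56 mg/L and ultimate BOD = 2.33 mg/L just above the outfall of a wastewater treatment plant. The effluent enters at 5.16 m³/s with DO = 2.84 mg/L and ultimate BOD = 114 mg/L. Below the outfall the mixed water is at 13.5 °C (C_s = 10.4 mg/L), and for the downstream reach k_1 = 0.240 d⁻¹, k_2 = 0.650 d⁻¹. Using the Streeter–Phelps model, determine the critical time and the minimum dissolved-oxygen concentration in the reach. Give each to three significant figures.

Mixed DO = (25.8×8.56 + 5.16×2.84)/(25.8+5.16) = 235.5/30.96 = 7.607 mg/L.
Mixed L₀ = (25.8×2.33 + 5.16×114)/(30.96) = 648.4/30.96 = 20.94 mg/L.
Initial deficit D₀ = C_s − DO₀ = 10.4 − 7.607 = 2.793 mg/L.
t_c = (1/0.4100) ln[(0.650/0.240)(1 − 2.793×0.4100/(0.240×20.94))] = 2.439 × ln(2.091) = 1.799 d.
D_c = (0.240/0.650) × 20.94 × e^(−0.240×1.799) = 0.3692 × 20.94 × 0.6493 = 5.021 mg/L.
Minimum DO = 10.4 − 5.021 = 5.379 mg/L.

t_c ≈ 1.80 d; minimum DO ≈ 5.38 mg/L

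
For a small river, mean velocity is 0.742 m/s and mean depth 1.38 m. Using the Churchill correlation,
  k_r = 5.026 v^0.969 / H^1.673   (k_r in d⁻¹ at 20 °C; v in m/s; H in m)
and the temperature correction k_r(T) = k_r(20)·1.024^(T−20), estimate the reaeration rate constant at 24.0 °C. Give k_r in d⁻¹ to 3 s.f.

k_r ≈ 2.41 d⁻¹

k_r(20) = 5.026 × 0.742^0.969 / 1.38^1.673 = 5.026 × 0.7489 / 1.714 = 2.196 d⁻¹.
k_r(24.0) = 2.196 × 1.024^(24.0−20) = 2.196 × 1.100 = 2.414 d⁻¹.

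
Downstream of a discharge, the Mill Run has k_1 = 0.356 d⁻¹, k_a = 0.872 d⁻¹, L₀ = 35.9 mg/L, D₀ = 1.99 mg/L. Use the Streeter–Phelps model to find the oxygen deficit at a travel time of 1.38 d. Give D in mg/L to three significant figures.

D ≈ 8.32 mg/L

k_1 L₀/(k_a−k_1) = 0.356×35.9/(0.872−0.356) = 12.78/0.5160 = 24.77 mg/L.
e^(−k_1 t) = e^(−0.356×1.380) = 0.6118; e^(−k_a t) = e^(−0.872×1.380) = 0.3002.
D = 24.77 × (0.6118 − 0.3002) + 1.99 × 0.3002 = 7.719 + 0.5974 = 8.317 mg/L.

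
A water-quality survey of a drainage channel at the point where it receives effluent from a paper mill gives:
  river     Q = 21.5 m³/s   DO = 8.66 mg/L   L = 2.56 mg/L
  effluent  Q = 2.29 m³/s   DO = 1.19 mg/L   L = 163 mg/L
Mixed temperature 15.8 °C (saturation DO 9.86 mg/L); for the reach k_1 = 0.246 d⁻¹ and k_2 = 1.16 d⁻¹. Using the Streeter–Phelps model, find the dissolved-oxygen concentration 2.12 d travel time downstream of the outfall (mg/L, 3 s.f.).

DO ≈ 7.23 mg/L

Mixed DO = (21.5×8.66 + 2.29×1.19)/(21.5+2.29) = 188.9/23.79 = 7.941 mg/L.
Mixed L₀ = (21.5×2.56 + 2.29×163)/(23.79) = 428.3/23.79 = 18.00 mg/L.
Initial deficit D₀ = C_s − DO₀ = 9.86 − 7.941 = 1.919 mg/L.
D(2.12) = [0.246×18.00/(1.16−0.246)](e^(−0.246×2.12) − e^(−1.16×2.12)) + 1.919 e^(−1.16×2.12)
= 4.846 × (0.5936 − 0.08550) + 1.919 × 0.08550 = 2.626 mg/L.
DO = 9.86 − 2.626 = 7.234 mg/L.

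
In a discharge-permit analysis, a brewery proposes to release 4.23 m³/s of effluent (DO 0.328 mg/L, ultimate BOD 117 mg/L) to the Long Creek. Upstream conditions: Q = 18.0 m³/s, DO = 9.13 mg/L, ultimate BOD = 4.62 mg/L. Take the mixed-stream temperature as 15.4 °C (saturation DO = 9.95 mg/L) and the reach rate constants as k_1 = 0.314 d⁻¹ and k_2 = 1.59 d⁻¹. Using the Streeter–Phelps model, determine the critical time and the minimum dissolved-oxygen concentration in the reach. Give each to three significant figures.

Mixed DO = (18.0×9.13 + 4.23×0.328)/(18.0+4.23) = 165.7/22.23 = 7.455 mg/L.
Mixed L₀ = (18.0×4.62 + 4.23×117)/(22.23) = 578.1/22.23 = 26.00 mg/L.
Initial deficit D₀ = C_s − DO₀ = 9.95 − 7.455 = 2.495 mg/L.
t_c = (1/1.276) ln[(1.59/0.314)(1 − 2.495×1.276/(0.314×26.00))] = 0.7837 × ln(3.089) = 0.8840 d.
D_c = (0.314/1.59) × 26.00 × e^(−0.314×0.8840) = 0.1975 × 26.00 × 0.7576 = 3.891 mg/L.
Minimum DO = 9.95 − 3.891 = 6.059 mg/L.

t_c ≈ 0.884 d; minimum DO ≈ 6.06 mg/L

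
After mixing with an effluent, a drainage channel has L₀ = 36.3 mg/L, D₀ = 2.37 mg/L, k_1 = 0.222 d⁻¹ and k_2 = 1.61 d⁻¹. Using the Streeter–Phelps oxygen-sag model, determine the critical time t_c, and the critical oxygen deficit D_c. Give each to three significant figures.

t_c ≈ 1.05 d; D_c ≈ 3.97 mg/L

With k_2/k_1 = 7.252 and 1 − D₀(k_2−k_1)/(k_1 L₀) = 0.5918,
t_c = ln(7.252 × 0.5918) / (1.61 − 0.222) = ln(4.292) / 1.388 = 1.457/1.388 = 1.050 d.
D_c = (k_1/k_2) L₀ e^(−k_1 t_c) = (0.222/1.61) × 36.3 × e^(−0.222×1.050) = 0.1379 × 36.3 × 0.7922 = 3.965 mg/L.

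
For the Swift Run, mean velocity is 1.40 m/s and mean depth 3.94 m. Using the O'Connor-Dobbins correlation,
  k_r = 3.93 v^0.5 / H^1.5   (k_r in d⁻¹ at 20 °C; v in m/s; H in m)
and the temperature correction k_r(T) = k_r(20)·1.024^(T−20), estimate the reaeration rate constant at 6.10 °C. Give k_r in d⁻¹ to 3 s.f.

k_r(20) = 3.93 × 1.40^0.5 / 3.94^1.5 = 3.93 × 1.183 / 7.821 = 0.5946 d⁻¹.
k_r(6.10) = 0.5946 × 1.024^(6.10−20) = 0.5946 × 0.7192 = 0.4276 d⁻¹.

k_r ≈ 0.428 d⁻¹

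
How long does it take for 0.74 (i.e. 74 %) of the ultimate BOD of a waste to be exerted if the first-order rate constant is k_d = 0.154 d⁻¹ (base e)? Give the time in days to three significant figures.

y/L₀ = 1 − e^(−k_d t) = 0.74 ⇒ e^(−k_d t) = 0.260
t = −ln(0.260) / 0.154 = 1.347 / 0.154 = 8.747 d.

t ≈ 8.75 d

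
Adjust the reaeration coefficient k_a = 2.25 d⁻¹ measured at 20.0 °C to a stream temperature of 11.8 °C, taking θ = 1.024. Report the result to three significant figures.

k_a(T₂) = k_a(T₁) · θ^(T₂−T₁) = 2.25 × 1.024^(11.8−20.0)
= 2.25 × 1.024^-8.20 = 2.25 × 0.8233 = 1.852 d⁻¹.

k_a ≈ 1.85 d⁻¹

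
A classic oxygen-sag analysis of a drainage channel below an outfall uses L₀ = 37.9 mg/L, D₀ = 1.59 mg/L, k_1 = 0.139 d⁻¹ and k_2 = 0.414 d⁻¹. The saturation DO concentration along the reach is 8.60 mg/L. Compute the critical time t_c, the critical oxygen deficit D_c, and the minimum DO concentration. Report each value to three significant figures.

t_c = [1/(k_2−k_1)] ln[(k_2/k_1)(1 − D₀(k_2−k_1)/(k_1 L₀))]
= [1/(0.414−0.139)] ln[(0.414/0.139)(1 − 1.59×0.2750/(0.139×37.9))]
= (1/0.2750) ln[2.978 × 0.9170] = 3.636 × ln(2.731) = 3.636 × 1.005 = 3.654 d.
D_c = (k_1/k_2) L₀ e^(−k_1 t_c) = (0.139/0.414) × 37.9 × e^(−0.139×3.654) = 0.3357 × 37.9 × 0.6018 = 7.658 mg/L.
Minimum DO = C_s − D_c = 8.60 − 7.658 = 0.9423 mg/L.

t_c ≈ 3.65 d; D_c ≈ 7.66 mg/L; min DO ≈ 0.942 mg/L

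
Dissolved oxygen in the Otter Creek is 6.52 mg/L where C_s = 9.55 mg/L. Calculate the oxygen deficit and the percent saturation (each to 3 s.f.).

D ≈ 3.03 mg/L; 68.3 % saturation

D = C_s − C = 9.55 − 6.52 = 3.03 mg/L.
% saturation = 6.52/9.55 × 100 = 68.3 %.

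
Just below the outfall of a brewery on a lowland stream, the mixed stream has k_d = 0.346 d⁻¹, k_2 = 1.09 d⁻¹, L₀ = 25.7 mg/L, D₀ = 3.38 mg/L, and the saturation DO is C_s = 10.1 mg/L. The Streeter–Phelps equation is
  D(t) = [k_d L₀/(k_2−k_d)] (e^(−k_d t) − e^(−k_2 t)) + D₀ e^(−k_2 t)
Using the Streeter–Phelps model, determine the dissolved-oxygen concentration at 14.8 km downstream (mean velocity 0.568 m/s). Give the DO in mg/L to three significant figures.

DO ≈ 5.50 mg/L

Travel time t = x/v = 14.8 km / (0.568 m/s) = 14800 m / 0.568 m/s = 26060 s = 0.3016 d.
k_d L₀/(k_2−k_d) = 0.346×25.7/(1.09−0.346) = 8.892/0.7440 = 11.95 mg/L.
e^(−k_d t) = e^(−0.346×0.3016) = 0.9009; e^(−k_2 t) = e^(−1.09×0.3016) = 0.7198.
D = 11.95 × (0.9009 − 0.7198) + 3.38 × 0.7198 = 2.164 + 2.433 = 4.597 mg/L.
DO = C_s − D = 10.1 − 4.597 = 5.503 mg/L.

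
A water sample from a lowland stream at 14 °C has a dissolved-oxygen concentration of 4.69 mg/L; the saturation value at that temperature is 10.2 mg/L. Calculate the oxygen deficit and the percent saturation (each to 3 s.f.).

D ≈ 5.51 mg/L; 46.0 % saturation

D = C_s − C = 10.2 − 4.69 = 5.51 mg/L.
% saturation = 4.69/10.2 × 100 = 46.0 %.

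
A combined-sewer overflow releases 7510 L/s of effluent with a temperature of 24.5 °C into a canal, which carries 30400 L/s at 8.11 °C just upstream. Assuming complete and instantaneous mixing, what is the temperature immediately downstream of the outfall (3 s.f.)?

Flow-weighted mixing: C = (Q_r C_r + Q_w C_w)/(Q_r + Q_w)
= (30400×8.11 + 7510×24.5)/(30400 + 7510) = 430500/37910 = 11.36 °C.

11.4 °C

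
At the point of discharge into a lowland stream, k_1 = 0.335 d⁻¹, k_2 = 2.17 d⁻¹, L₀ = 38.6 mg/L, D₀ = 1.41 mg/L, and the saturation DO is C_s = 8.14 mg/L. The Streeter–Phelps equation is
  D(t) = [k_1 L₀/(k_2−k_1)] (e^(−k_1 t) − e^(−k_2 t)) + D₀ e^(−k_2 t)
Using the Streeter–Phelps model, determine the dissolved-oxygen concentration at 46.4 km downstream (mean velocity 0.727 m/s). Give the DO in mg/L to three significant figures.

DO ≈ 3.77 mg/L

Travel time t = x/v = 46.4 km / (0.727 m/s) = 46400 m / 0.727 m/s = 63820 s = 0.7387 d.
k_1 L₀/(k_2−k_1) = 0.335×38.6/(2.17−0.335) = 12.93/1.835 = 7.047 mg/L.
e^(−k_1 t) = e^(−0.335×0.7387) = 0.7808; e^(−k_2 t) = e^(−2.17×0.7387) = 0.2013.
D = 7.047 × (0.7808 − 0.2013) + 1.41 × 0.2013 = 4.084 + 0.2838 = 4.367 mg/L.
DO = C_s − D = 8.14 − 4.367 = 3.773 mg/L.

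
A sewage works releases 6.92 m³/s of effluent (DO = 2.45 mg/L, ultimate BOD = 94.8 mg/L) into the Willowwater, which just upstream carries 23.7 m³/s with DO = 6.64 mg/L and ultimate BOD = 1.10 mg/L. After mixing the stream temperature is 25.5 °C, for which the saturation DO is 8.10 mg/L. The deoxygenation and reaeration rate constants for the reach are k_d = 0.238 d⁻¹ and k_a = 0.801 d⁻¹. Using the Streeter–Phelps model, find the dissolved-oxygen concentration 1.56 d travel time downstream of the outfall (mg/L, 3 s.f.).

Mixed DO = (23.7×6.64 + 6.92×2.45)/(23.7+6.92) = 174.3/30.62 = 5.693 mg/L.
Mixed L₀ = (23.7×1.10 + 6.92×94.8)/(30.62) = 682.1/30.62 = 22.28 mg/L.
Initial deficit D₀ = C_s − DO₀ = 8.10 − 5.693 = 2.407 mg/L.
D(1.56) = [0.238×22.28/(0.801−0.238)](e^(−0.238×1.56) − e^(−0.801×1.56)) + 2.407 e^(−0.801×1.56)
= 9.417 × (0.6899 − 0.2866) + 2.407 × 0.2866 = 4.487 mg/L.
DO = 8.10 − 4.487 = 3.613 mg/L.

DO ≈ 3.61 mg/L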